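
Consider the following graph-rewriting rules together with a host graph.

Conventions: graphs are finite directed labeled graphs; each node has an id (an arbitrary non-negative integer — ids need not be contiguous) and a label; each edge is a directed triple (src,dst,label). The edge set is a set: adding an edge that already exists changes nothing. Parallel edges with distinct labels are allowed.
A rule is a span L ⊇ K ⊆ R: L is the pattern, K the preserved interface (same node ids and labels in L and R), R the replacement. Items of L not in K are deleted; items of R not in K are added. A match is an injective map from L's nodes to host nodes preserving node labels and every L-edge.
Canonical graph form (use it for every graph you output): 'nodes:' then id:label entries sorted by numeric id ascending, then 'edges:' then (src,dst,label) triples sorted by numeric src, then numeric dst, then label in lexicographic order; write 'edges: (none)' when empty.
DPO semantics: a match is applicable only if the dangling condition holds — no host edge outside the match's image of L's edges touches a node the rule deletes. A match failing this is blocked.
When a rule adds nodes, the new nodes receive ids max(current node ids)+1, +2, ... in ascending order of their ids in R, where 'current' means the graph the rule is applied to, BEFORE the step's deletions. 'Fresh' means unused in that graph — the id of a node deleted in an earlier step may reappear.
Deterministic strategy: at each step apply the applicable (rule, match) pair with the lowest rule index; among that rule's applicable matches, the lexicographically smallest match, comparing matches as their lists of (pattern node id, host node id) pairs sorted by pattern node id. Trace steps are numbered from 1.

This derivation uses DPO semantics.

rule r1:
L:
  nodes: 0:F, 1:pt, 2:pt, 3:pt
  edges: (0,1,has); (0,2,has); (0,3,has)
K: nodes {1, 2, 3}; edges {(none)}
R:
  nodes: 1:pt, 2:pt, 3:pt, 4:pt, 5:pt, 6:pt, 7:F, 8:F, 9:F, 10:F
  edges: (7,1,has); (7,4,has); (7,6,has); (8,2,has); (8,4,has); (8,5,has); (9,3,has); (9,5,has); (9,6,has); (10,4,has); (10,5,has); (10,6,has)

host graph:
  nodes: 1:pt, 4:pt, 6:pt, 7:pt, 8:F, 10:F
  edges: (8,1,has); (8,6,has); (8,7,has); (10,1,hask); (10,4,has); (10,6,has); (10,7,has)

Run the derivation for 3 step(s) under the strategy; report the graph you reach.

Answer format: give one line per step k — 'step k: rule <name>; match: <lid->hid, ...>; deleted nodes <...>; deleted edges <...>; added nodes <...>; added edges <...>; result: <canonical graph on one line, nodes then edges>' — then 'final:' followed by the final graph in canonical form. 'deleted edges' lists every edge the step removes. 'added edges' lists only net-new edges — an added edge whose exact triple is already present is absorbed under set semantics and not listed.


step 1: rule r1; match: 0->8, 1->1, 2->6, 3->7; deleted nodes 8; deleted edges (8,1,has); (8,6,has); (8,7,has); added nodes 11, 12, 13, 14, 15, 16, 17; added edges (14,1,has); (14,11,has); (14,13,has); (15,6,has); (15,11,has); (15,12,has); (16,7,has); (16,12,has); (16,13,has); (17,11,has); (17,12,has); (17,13,has); result: nodes: 1:pt, 4:pt, 6:pt, 7:pt, 10:F, 11:pt, 12:pt, 13:pt, 14:F, 15:F, 16:F, 17:F edges: (10,1,hask); (10,4,has); (10,6,has); (10,7,has); (14,1,has); (14,11,has); (14,13,has); (15,6,has); (15,11,has); (15,12,has); (16,7,has); (16,12,has); (16,13,has); (17,11,has); (17,12,has); (17,13,has)
step 2: rule r1; match: 0->14, 1->1, 2->11, 3->13; deleted nodes 14; deleted edges (14,1,has); (14,11,has); (14,13,has); added nodes 18, 19, 20, 21, 22, 23, 24; added edges (21,1,has); (21,18,has); (21,20,has); (22,11,has); (22,18,has); (22,19,has); (23,13,has); (23,19,has); (23,20,has); (24,18,has); (24,19,has); (24,20,has); result: nodes: 1:pt, 4:pt, 6:pt, 7:pt, 10:F, 11:pt, 12:pt, 13:pt, 15:F, 16:F, 17:F, 18:pt, 19:pt, 20:pt, 21:F, 22:F, 23:F, 24:F edges: (10,1,hask); (10,4,has); (10,6,has); (10,7,has); (15,6,has); (15,11,has); (15,12,has); (16,7,has); (16,12,has); (16,13,has); (17,11,has); (17,12,has); (17,13,has); (21,1,has); (21,18,has); (21,20,has); (22,11,has); (22,18,has); (22,19,has); (23,13,has); (23,19,has); (23,20,has); (24,18,has); (24,19,has); (24,20,has)
step 3: rule r1; match: 0->15, 1->6, 2->11, 3->12; deleted nodes 15; deleted edges (15,6,has); (15,11,has); (15,12,has); added nodes 25, 26, 27, 28, 29, 30, 31; added edges (28,6,has); (28,25,has); (28,27,has); (29,11,has); (29,25,has); (29,26,has); (30,12,has); (30,26,has); (30,27,has); (31,25,has); (31,26,has); (31,27,has); result: nodes: 1:pt, 4:pt, 6:pt, 7:pt, 10:F, 11:pt, 12:pt, 13:pt, 16:F, 17:F, 18:pt, 19:pt, 20:pt, 21:F, 22:F, 23:F, 24:F, 25:pt, 26:pt, 27:pt, 28:F, 29:F, 30:F, 31:F edges: (10,1,hask); (10,4,has); (10,6,has); (10,7,has); (16,7,has); (16,12,has); (16,13,has); (17,11,has); (17,12,has); (17,13,has); (21,1,has); (21,18,has); (21,20,has); (22,11,has); (22,18,has); (22,19,has); (23,13,has); (23,19,has); (23,20,has); (24,18,has); (24,19,has); (24,20,has); (28,6,has); (28,25,has); (28,27,has); (29,11,has); (29,25,has); (29,26,has); (30,12,has); (30,26,has); (30,27,has); (31,25,has); (31,26,has); (31,27,has)
final:
nodes: 1:pt, 4:pt, 6:pt, 7:pt, 10:F, 11:pt, 12:pt, 13:pt, 16:F, 17:F, 18:pt, 19:pt, 20:pt, 21:F, 22:F, 23:F, 24:F, 25:pt, 26:pt, 27:pt, 28:F, 29:F, 30:F, 31:F
edges: (10,1,hask); (10,4,has); (10,6,has); (10,7,has); (16,7,has); (16,12,has); (16,13,has); (17,11,has); (17,12,has); (17,13,has); (21,1,has); (21,18,has); (21,20,has); (22,11,has); (22,18,has); (22,19,has); (23,13,has); (23,19,has); (23,20,has); (24,18,has); (24,19,has); (24,20,has); (28,6,has); (28,25,has); (28,27,has); (29,11,has); (29,25,has); (29,26,has); (30,12,has); (30,26,has); (30,27,has); (31,25,has); (31,26,has); (31,27,has)


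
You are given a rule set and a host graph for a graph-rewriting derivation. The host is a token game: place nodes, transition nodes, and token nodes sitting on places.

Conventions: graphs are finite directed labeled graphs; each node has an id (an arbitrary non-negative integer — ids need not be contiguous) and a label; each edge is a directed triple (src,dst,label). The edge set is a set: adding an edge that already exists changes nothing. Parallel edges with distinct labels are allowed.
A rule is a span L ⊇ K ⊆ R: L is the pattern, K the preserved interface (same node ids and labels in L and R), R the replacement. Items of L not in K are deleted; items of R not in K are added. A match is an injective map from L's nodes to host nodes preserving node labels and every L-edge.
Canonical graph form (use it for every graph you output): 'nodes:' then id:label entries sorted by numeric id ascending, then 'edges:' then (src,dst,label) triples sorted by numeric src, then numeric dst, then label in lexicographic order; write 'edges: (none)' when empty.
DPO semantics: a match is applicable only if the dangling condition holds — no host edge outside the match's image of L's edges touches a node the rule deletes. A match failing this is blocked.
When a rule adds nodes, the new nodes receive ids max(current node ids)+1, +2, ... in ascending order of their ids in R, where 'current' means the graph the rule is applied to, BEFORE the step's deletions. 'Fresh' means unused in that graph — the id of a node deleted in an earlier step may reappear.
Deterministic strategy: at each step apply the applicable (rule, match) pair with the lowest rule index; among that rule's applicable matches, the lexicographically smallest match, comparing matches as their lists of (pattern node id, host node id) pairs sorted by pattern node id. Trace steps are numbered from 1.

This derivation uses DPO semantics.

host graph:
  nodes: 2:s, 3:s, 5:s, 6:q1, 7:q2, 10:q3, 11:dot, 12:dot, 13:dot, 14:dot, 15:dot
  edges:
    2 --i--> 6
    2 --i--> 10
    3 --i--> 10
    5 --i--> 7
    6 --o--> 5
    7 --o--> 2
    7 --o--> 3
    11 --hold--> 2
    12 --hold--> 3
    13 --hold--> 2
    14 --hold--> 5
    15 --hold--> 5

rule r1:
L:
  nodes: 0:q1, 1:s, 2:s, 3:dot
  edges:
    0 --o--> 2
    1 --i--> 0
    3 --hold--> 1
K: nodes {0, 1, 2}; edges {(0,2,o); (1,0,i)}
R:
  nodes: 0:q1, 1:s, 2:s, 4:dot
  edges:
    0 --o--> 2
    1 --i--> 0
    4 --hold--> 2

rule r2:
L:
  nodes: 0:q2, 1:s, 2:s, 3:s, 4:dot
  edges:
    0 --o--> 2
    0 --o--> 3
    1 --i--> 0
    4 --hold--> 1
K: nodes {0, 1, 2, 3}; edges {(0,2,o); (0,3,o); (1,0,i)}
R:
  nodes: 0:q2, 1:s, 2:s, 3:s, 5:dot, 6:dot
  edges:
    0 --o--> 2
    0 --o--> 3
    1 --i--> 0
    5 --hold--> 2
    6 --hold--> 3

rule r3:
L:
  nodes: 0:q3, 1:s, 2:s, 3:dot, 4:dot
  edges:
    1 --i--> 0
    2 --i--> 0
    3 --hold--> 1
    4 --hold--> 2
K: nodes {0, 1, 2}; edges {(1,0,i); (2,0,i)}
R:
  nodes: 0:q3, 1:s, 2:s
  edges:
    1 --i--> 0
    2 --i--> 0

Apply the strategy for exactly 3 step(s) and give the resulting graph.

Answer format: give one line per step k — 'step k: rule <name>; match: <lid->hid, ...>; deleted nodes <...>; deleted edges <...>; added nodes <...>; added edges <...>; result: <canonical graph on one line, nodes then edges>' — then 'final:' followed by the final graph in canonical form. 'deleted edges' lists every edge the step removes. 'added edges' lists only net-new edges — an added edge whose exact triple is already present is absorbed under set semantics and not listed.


step 1: rule r1; match: 0->6, 1->2, 2->5, 3->11; deleted nodes 11; deleted edges (11,2,hold); added nodes 16; added edges (16,5,hold); result: nodes: 2:s, 3:s, 5:s, 6:q1, 7:q2, 10:q3, 12:dot, 13:dot, 14:dot, 15:dot, 16:dot edges: (2,6,i); (2,10,i); (3,10,i); (5,7,i); (6,5,o); (7,2,o); (7,3,o); (12,3,hold); (13,2,hold); (14,5,hold); (15,5,hold); (16,5,hold)
step 2: rule r1; match: 0->6, 1->2, 2->5, 3->13; deleted nodes 13; deleted edges (13,2,hold); added nodes 17; added edges (17,5,hold); result: nodes: 2:s, 3:s, 5:s, 6:q1, 7:q2, 10:q3, 12:dot, 14:dot, 15:dot, 16:dot, 17:dot edges: (2,6,i); (2,10,i); (3,10,i); (5,7,i); (6,5,o); (7,2,o); (7,3,o); (12,3,hold); (14,5,hold); (15,5,hold); (16,5,hold); (17,5,hold)
step 3: rule r2; match: 0->7, 1->5, 2->2, 3->3, 4->14; deleted nodes 14; deleted edges (14,5,hold); added nodes 18, 19; added edges (18,2,hold); (19,3,hold); result: nodes: 2:s, 3:s, 5:s, 6:q1, 7:q2, 10:q3, 12:dot, 15:dot, 16:dot, 17:dot, 18:dot, 19:dot edges: (2,6,i); (2,10,i); (3,10,i); (5,7,i); (6,5,o); (7,2,o); (7,3,o); (12,3,hold); (15,5,hold); (16,5,hold); (17,5,hold); (18,2,hold); (19,3,hold)
final:
nodes: 2:s, 3:s, 5:s, 6:q1, 7:q2, 10:q3, 12:dot, 15:dot, 16:dot, 17:dot, 18:dot, 19:dot
edges: (2,6,i); (2,10,i); (3,10,i); (5,7,i); (6,5,o); (7,2,o); (7,3,o); (12,3,hold); (15,5,hold); (16,5,hold); (17,5,hold); (18,2,hold); (19,3,hold)


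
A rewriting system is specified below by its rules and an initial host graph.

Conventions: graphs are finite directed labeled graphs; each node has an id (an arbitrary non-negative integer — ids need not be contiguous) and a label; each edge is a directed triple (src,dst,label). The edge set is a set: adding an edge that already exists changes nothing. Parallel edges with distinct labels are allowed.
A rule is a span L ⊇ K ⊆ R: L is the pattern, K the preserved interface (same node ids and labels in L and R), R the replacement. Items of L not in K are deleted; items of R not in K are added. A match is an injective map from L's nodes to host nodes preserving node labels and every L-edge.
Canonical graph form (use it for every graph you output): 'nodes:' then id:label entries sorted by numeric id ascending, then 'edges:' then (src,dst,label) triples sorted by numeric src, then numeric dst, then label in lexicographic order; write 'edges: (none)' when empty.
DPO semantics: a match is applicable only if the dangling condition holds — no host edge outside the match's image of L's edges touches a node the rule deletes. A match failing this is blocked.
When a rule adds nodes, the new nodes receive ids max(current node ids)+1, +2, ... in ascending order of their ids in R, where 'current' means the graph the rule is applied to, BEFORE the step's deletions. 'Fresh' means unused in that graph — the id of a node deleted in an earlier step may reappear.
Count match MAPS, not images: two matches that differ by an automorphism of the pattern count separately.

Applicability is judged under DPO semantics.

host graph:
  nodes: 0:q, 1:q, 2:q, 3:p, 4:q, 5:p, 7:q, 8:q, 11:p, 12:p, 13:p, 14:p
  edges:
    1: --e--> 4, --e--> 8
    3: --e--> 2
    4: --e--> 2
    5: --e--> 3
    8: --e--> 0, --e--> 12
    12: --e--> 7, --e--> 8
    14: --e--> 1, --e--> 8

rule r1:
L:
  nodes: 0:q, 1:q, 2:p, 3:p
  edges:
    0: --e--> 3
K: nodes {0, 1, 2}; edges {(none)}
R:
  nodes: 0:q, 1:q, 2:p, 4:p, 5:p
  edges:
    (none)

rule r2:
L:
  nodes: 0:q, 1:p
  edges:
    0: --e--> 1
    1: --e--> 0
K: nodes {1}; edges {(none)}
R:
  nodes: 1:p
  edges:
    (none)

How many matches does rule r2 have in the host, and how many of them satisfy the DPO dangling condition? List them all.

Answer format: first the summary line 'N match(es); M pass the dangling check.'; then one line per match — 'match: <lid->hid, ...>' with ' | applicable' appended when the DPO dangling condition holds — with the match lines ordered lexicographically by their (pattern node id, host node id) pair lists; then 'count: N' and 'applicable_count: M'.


1 match(es); 0 pass the dangling check.
match: 0->8, 1->12
count: 1
applicable_count: 0


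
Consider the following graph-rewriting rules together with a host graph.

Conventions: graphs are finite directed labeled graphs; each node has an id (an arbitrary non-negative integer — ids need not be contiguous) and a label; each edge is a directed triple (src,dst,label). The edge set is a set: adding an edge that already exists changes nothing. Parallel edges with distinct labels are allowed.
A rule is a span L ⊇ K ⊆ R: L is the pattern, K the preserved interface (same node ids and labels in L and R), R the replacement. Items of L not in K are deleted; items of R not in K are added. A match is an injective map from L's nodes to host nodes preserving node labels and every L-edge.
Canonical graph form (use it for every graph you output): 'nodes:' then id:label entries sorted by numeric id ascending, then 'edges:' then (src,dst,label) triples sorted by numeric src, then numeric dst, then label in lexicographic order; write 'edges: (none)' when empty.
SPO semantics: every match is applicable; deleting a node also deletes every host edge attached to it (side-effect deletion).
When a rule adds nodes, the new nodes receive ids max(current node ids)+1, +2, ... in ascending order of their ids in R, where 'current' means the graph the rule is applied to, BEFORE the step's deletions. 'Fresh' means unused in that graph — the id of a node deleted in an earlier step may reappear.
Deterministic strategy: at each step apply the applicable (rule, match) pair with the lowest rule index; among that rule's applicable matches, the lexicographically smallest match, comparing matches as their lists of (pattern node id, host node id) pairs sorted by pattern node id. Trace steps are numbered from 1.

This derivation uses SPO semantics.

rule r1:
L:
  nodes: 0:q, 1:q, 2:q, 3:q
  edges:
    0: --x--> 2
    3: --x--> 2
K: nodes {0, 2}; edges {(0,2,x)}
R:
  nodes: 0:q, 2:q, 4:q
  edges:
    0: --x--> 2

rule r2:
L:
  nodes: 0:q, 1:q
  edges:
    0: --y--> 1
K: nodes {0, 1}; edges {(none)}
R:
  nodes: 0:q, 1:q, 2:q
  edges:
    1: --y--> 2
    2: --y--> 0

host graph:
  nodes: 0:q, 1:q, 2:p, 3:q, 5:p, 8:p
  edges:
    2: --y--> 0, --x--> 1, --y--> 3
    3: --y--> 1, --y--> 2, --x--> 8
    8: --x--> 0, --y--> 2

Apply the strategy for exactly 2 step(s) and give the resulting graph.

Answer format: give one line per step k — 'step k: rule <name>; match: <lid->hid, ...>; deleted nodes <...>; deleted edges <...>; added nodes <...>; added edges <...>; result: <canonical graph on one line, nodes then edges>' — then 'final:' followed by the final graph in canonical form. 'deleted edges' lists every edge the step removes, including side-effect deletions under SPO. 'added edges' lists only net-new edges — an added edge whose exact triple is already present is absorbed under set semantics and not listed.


step 1: rule r2; match: 0->3, 1->1; deleted nodes (none); deleted edges (3,1,y); added nodes 9; added edges (1,9,y); (9,3,y); result: nodes: 0:q, 1:q, 2:p, 3:q, 5:p, 8:p, 9:q edges: (1,9,y); (2,0,y); (2,1,x); (2,3,y); (3,2,y); (3,8,x); (8,0,x); (8,2,y); (9,3,y)
step 2: rule r2; match: 0->1, 1->9; deleted nodes (none); deleted edges (1,9,y); added nodes 10; added edges (9,10,y); (10,1,y); result: nodes: 0:q, 1:q, 2:p, 3:q, 5:p, 8:p, 9:q, 10:q edges: (2,0,y); (2,1,x); (2,3,y); (3,2,y); (3,8,x); (8,0,x); (8,2,y); (9,3,y); (9,10,y); (10,1,y)
final:
nodes: 0:q, 1:q, 2:p, 3:q, 5:p, 8:p, 9:q, 10:q
edges: (2,0,y); (2,1,x); (2,3,y); (3,2,y); (3,8,x); (8,0,x); (8,2,y); (9,3,y); (9,10,y); (10,1,y)


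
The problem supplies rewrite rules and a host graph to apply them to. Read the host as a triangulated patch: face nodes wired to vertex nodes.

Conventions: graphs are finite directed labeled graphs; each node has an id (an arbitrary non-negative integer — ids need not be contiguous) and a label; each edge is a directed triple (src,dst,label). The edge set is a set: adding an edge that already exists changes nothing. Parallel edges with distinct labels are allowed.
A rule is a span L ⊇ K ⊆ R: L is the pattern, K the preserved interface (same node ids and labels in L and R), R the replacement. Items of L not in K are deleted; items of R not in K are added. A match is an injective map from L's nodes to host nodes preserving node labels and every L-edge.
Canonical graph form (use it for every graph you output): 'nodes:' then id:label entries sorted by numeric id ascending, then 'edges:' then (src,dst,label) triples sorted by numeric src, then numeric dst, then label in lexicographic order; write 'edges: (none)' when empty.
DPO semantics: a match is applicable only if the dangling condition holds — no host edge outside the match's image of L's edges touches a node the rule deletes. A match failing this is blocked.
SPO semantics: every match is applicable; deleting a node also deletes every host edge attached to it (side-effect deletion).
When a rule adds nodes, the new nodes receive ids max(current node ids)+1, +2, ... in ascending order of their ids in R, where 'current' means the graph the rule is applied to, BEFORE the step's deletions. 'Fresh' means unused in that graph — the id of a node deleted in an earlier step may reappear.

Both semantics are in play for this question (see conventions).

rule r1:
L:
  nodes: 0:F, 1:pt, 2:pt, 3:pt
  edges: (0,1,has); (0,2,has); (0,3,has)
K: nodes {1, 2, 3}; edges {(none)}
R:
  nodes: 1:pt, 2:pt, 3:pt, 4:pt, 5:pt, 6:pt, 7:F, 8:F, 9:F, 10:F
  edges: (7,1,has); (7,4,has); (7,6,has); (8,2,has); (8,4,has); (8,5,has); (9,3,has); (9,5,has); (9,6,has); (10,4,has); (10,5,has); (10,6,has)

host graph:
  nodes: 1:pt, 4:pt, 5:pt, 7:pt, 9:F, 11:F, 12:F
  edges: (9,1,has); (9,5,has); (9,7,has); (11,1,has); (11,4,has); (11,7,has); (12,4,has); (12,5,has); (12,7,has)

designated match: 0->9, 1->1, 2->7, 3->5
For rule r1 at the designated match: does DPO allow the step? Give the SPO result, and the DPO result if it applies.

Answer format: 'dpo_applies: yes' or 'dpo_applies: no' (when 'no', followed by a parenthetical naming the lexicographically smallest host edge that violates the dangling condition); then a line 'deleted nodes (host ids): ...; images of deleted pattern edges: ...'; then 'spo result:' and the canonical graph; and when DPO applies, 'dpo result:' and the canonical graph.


dpo_applies: yes
deleted nodes (host ids): 9; images of deleted pattern edges: (9,1,has); (9,5,has); (9,7,has)
spo result:
nodes: 1:pt, 4:pt, 5:pt, 7:pt, 11:F, 12:F, 13:pt, 14:pt, 15:pt, 16:F, 17:F, 18:F, 19:F
edges: (11,1,has); (11,4,has); (11,7,has); (12,4,has); (12,5,has); (12,7,has); (16,1,has); (16,13,has); (16,15,has); (17,7,has); (17,13,has); (17,14,has); (18,5,has); (18,14,has); (18,15,has); (19,13,has); (19,14,has); (19,15,has)
dpo result:
nodes: 1:pt, 4:pt, 5:pt, 7:pt, 11:F, 12:F, 13:pt, 14:pt, 15:pt, 16:F, 17:F, 18:F, 19:F
edges: (11,1,has); (11,4,has); (11,7,has); (12,4,has); (12,5,has); (12,7,has); (16,1,has); (16,13,has); (16,15,has); (17,7,has); (17,13,has); (17,14,has); (18,5,has); (18,14,has); (18,15,has); (19,13,has); (19,14,has); (19,15,has)


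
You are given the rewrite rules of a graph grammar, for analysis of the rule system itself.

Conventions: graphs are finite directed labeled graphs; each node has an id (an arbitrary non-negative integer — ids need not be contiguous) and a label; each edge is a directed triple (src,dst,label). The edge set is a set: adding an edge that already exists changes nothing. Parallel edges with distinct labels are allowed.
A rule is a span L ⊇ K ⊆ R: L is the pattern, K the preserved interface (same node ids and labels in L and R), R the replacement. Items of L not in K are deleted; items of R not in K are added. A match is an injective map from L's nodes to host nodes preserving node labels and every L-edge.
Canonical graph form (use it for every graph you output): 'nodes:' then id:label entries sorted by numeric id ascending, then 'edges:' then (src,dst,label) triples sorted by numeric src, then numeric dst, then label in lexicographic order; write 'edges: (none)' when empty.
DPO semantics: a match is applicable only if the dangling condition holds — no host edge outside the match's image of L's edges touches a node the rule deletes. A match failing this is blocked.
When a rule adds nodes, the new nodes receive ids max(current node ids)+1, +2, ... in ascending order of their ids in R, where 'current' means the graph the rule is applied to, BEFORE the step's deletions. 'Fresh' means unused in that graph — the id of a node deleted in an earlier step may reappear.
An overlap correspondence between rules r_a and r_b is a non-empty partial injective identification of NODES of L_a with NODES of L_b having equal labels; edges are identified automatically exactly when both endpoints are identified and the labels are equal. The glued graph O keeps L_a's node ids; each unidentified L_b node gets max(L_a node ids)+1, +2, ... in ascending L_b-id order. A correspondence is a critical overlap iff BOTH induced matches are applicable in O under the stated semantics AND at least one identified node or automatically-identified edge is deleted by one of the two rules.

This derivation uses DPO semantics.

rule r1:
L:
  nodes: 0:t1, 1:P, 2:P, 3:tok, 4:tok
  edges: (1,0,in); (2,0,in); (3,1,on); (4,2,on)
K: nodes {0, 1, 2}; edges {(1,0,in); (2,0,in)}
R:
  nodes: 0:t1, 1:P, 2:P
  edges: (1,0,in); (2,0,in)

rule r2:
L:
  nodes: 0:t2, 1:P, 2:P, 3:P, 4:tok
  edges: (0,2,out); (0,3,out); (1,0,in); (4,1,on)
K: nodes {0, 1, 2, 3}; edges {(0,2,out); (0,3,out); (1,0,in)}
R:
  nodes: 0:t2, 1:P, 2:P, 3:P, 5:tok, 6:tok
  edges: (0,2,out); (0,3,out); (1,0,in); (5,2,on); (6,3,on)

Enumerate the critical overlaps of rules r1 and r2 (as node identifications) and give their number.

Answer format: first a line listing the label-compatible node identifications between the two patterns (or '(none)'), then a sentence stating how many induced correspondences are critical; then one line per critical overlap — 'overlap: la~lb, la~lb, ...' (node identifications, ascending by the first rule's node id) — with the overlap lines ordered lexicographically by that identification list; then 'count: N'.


label-compatible node identifications between L(r1) and L(r2): 1~1, 1~2, 1~3, 2~1, 2~2, 2~3, 3~4, 4~4
6 of the induced correspondences are critical overlaps of r1 and r2.
overlap: 1~1, 2~2, 3~4
overlap: 1~1, 2~3, 3~4
overlap: 1~1, 3~4
overlap: 1~2, 2~1, 4~4
overlap: 1~3, 2~1, 4~4
overlap: 2~1, 4~4
count: 6


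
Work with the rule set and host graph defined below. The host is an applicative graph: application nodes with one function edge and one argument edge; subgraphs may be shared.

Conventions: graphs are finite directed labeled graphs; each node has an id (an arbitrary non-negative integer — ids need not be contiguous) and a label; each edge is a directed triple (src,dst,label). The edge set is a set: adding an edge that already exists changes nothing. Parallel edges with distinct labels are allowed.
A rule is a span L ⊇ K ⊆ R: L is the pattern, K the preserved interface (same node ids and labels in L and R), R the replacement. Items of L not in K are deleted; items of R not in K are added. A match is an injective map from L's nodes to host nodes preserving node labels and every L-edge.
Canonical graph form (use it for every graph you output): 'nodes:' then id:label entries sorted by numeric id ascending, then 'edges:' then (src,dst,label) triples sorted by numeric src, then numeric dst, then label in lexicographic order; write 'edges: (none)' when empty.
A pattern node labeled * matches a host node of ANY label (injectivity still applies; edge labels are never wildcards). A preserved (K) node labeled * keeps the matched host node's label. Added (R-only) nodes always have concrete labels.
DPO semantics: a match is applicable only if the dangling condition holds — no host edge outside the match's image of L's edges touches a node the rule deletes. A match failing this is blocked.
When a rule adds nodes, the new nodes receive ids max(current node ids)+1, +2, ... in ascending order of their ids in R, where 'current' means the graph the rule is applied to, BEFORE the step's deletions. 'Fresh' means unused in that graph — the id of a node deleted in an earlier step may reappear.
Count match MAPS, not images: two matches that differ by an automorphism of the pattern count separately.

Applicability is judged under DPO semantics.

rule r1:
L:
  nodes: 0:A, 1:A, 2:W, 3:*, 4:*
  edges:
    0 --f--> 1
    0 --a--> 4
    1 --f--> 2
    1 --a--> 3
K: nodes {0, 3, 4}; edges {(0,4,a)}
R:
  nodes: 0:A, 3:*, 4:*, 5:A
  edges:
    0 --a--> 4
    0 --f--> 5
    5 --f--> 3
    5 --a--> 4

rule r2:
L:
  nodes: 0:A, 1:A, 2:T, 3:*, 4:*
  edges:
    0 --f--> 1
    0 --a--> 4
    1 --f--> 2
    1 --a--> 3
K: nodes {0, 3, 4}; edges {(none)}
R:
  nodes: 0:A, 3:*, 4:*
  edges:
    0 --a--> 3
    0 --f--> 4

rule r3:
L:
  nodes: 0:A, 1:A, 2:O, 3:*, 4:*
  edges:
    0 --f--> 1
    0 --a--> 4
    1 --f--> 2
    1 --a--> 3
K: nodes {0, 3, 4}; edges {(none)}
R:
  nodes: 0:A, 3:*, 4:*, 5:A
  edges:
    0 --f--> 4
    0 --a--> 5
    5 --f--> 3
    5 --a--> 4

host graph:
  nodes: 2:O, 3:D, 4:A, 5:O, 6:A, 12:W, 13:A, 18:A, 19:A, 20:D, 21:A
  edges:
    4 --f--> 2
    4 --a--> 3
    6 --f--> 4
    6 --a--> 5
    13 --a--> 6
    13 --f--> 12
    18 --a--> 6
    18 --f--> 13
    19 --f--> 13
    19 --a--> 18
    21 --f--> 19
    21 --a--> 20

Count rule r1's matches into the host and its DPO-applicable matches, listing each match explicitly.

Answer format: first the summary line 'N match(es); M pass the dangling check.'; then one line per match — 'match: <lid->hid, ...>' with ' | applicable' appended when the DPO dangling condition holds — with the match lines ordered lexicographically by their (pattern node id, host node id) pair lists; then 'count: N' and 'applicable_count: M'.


1 match(es); 0 pass the dangling check.
match: 0->19, 1->13, 2->12, 3->6, 4->18
count: 1
applicable_count: 0


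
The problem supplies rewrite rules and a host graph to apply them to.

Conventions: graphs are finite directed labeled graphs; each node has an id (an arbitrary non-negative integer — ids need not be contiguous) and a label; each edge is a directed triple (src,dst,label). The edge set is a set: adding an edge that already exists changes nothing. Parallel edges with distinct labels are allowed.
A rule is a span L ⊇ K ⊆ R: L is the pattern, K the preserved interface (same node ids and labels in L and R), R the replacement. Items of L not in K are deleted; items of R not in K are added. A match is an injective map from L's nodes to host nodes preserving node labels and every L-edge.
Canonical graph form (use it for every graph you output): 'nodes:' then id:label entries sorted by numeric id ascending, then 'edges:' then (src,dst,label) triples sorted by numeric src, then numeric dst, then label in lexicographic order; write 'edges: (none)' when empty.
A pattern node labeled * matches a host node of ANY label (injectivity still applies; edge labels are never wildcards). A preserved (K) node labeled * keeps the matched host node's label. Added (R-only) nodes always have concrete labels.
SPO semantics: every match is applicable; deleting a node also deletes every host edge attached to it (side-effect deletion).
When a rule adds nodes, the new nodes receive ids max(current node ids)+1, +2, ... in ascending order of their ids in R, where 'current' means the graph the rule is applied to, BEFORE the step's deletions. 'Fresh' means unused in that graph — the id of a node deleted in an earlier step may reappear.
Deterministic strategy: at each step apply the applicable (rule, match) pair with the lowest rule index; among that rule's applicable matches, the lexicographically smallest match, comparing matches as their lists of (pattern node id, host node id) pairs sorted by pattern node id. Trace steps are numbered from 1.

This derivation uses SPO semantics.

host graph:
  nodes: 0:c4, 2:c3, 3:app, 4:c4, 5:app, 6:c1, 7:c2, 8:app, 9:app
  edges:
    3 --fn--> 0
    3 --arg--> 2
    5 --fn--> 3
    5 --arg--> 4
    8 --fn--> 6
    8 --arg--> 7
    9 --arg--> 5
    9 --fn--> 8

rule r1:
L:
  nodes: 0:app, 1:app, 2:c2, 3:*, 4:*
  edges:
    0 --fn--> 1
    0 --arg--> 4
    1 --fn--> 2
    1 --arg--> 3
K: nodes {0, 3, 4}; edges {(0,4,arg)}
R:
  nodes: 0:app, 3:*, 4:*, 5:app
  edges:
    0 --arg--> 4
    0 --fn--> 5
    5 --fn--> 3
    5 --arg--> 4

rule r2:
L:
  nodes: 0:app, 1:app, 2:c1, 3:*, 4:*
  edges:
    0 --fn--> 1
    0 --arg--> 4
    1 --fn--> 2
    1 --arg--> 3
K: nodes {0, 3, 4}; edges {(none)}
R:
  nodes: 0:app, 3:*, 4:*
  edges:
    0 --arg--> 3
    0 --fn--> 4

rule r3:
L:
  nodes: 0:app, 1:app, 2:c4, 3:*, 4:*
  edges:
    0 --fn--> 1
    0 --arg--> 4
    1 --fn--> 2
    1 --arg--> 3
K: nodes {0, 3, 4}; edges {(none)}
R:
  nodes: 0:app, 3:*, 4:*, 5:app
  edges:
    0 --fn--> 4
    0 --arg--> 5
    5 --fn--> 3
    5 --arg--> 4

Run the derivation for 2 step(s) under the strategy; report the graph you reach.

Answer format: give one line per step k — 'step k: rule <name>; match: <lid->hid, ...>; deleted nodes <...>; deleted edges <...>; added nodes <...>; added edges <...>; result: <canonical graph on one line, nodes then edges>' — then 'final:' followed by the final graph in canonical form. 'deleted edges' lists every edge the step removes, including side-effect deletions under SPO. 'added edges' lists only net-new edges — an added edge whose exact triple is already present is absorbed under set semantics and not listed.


step 1: rule r2; match: 0->9, 1->8, 2->6, 3->7, 4->5; deleted nodes 6, 8; deleted edges (8,6,fn); (8,7,arg); (9,5,arg); (9,8,fn); added nodes (none); added edges (9,5,fn); (9,7,arg); result: nodes: 0:c4, 2:c3, 3:app, 4:c4, 5:app, 7:c2, 9:app edges: (3,0,fn); (3,2,arg); (5,3,fn); (5,4,arg); (9,5,fn); (9,7,arg)
step 2: rule r3; match: 0->5, 1->3, 2->0, 3->2, 4->4; deleted nodes 0, 3; deleted edges (3,0,fn); (3,2,arg); (5,3,fn); (5,4,arg); added nodes 10; added edges (5,4,fn); (5,10,arg); (10,2,fn); (10,4,arg); result: nodes: 2:c3, 4:c4, 5:app, 7:c2, 9:app, 10:app edges: (5,4,fn); (5,10,arg); (9,5,fn); (9,7,arg); (10,2,fn); (10,4,arg)
final:
nodes: 2:c3, 4:c4, 5:app, 7:c2, 9:app, 10:app
edges: (5,4,fn); (5,10,arg); (9,5,fn); (9,7,arg); (10,2,fn); (10,4,arg)


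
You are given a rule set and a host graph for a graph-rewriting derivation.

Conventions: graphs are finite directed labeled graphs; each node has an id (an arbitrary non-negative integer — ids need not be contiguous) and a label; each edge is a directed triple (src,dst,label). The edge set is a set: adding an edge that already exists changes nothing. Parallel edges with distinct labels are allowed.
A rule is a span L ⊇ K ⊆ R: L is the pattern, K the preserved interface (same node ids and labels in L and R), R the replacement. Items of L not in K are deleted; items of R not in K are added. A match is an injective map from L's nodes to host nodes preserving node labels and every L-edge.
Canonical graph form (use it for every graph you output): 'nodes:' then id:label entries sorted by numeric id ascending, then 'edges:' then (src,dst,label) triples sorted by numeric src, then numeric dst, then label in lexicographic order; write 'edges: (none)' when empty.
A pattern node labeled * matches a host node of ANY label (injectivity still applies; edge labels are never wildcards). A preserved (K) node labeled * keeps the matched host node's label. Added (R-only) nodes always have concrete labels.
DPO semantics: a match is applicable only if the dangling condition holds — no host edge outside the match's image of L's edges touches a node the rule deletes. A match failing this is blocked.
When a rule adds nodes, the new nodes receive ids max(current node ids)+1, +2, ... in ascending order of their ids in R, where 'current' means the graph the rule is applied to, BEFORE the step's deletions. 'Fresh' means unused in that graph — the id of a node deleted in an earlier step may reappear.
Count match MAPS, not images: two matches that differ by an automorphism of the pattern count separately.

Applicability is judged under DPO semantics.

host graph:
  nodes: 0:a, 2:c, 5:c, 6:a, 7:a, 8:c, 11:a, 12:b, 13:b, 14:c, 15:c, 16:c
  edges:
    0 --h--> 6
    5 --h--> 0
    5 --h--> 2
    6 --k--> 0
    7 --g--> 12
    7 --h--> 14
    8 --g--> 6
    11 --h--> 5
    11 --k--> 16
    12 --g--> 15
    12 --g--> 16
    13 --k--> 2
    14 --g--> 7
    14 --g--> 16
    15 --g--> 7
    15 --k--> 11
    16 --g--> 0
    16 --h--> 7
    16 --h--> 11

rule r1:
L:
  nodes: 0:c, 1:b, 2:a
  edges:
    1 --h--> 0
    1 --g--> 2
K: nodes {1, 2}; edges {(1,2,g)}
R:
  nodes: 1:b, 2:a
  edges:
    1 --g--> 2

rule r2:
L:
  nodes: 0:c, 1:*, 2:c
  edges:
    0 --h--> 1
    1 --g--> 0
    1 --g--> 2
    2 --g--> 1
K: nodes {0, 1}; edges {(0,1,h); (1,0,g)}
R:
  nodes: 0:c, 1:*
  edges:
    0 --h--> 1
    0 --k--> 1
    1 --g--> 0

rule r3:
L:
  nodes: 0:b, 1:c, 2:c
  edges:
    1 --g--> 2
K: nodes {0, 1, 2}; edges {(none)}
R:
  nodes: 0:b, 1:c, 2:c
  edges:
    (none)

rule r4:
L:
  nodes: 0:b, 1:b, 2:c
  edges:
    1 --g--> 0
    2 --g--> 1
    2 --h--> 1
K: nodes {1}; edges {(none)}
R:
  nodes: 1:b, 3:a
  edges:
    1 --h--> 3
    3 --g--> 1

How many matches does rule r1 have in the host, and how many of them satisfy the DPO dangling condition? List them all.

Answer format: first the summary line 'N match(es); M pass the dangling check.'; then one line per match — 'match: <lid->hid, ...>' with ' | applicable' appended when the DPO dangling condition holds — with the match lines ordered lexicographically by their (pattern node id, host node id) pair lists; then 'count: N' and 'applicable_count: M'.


0 match(es); 0 pass the dangling check.
count: 0
applicable_count: 0


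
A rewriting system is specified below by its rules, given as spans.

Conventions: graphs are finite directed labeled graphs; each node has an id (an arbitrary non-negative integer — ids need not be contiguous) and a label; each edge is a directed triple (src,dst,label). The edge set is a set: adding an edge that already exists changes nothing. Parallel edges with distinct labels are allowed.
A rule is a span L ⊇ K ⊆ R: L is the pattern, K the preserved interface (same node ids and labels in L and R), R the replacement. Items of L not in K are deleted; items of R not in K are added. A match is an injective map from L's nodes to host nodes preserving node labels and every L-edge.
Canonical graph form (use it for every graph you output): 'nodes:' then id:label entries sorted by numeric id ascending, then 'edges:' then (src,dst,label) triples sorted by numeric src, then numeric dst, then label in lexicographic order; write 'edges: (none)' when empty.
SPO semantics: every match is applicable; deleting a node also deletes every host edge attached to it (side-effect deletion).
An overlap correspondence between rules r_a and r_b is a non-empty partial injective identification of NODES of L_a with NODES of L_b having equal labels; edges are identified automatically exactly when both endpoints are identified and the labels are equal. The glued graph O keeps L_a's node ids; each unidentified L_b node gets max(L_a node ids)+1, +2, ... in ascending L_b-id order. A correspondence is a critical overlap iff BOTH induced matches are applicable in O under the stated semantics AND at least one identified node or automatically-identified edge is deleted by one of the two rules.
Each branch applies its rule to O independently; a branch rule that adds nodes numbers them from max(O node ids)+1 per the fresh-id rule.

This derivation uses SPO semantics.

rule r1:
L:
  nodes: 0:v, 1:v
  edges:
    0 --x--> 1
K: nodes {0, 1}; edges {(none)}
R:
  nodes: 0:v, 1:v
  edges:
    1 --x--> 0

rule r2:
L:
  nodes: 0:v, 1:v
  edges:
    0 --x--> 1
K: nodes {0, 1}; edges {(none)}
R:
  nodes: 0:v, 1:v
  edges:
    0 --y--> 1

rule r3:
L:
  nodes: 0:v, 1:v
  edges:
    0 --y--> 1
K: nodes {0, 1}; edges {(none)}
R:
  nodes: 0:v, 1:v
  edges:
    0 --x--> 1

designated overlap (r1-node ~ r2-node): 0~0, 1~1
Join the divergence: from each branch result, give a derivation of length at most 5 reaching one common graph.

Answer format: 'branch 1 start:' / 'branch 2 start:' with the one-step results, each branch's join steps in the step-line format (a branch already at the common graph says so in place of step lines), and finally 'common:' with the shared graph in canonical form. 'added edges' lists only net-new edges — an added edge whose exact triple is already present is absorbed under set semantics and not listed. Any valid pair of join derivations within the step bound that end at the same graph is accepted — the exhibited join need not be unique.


branch 1 start:
nodes: 0:v, 1:v
edges: (1,0,x)
branch 2 start:
nodes: 0:v, 1:v
edges: (0,1,y)
branch 1 step 1: rule r1; match: 0->1, 1->0; deleted nodes (none); deleted edges (1,0,x); added nodes (none); added edges (0,1,x); result: nodes: 0:v, 1:v edges: (0,1,x)
branch 2 step 1: rule r3; match: 0->0, 1->1; deleted nodes (none); deleted edges (0,1,y); added nodes (none); added edges (0,1,x); result: nodes: 0:v, 1:v edges: (0,1,x)
common:
nodes: 0:v, 1:v
edges: (0,1,x)


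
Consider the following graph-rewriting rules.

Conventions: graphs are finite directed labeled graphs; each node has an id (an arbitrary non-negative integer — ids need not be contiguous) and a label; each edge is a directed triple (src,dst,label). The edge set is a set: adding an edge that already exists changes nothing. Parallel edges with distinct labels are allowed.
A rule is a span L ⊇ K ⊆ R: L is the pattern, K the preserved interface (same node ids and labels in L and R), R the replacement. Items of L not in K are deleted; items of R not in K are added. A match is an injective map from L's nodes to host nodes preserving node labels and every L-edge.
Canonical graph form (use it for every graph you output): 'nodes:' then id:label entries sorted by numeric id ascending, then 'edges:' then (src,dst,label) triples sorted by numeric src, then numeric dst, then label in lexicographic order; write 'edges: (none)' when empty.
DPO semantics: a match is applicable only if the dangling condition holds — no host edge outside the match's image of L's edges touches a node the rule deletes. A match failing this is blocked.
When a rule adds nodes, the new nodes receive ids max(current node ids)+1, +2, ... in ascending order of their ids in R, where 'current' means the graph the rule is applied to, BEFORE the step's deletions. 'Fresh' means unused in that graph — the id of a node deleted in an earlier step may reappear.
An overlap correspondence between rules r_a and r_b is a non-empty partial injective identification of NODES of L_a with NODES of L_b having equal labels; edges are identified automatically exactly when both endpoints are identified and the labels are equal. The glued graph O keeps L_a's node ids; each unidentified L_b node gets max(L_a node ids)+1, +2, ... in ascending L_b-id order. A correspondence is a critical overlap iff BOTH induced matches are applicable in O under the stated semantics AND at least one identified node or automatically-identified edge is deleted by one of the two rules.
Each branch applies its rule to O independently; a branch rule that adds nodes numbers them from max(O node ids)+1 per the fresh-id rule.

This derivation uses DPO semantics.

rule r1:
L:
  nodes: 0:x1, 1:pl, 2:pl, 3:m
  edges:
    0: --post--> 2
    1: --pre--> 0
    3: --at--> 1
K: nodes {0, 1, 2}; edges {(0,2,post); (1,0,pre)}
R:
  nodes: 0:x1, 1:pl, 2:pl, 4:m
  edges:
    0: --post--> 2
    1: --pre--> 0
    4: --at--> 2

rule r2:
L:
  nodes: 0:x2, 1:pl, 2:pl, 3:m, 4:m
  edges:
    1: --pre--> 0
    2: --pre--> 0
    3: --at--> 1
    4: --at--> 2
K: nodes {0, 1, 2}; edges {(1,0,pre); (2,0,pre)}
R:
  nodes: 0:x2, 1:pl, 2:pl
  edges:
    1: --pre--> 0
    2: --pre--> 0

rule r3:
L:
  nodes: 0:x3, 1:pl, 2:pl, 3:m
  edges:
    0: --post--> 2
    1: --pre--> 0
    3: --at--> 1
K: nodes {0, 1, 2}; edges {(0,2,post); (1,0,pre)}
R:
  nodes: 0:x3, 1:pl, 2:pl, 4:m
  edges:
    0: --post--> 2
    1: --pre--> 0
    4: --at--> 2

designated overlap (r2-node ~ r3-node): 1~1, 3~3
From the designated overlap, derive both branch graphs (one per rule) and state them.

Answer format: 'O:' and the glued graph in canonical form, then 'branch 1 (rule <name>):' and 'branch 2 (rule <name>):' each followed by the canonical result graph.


O:
nodes: 0:x2, 1:pl, 2:pl, 3:m, 4:m, 5:x3, 6:pl
edges: (1,0,pre); (1,5,pre); (2,0,pre); (3,1,at); (4,2,at); (5,6,post)
branch 1 (rule r2):
nodes: 0:x2, 1:pl, 2:pl, 5:x3, 6:pl
edges: (1,0,pre); (1,5,pre); (2,0,pre); (5,6,post)
branch 2 (rule r3):
nodes: 0:x2, 1:pl, 2:pl, 4:m, 5:x3, 6:pl, 7:m
edges: (1,0,pre); (1,5,pre); (2,0,pre); (4,2,at); (5,6,post); (7,6,at)
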